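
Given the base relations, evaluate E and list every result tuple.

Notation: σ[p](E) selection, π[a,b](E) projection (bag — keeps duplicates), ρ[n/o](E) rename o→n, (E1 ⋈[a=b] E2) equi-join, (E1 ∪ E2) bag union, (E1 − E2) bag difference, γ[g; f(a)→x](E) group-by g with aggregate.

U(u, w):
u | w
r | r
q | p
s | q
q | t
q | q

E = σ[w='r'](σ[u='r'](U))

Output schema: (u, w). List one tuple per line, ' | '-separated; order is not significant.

Row counts bottom-up:
  U → 5
  σ[u='r'](U) → 1
  σ[w='r'](σ[u='r'](U)) → 1

== RESULT ==
u | w
r | r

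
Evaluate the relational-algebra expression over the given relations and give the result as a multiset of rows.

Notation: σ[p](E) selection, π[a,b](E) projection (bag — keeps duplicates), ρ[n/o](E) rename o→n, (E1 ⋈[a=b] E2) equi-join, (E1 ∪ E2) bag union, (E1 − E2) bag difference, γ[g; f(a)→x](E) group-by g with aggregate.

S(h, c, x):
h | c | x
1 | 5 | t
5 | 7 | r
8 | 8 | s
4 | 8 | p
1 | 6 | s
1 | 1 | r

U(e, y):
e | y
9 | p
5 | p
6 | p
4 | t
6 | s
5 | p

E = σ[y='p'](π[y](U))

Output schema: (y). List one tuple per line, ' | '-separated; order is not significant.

Stepwise |·|:
  U → 6
  π[y](U) → 6
  σ[y='p'](π[y](U)) → 4

== RESULT ==
y
p
p
p
p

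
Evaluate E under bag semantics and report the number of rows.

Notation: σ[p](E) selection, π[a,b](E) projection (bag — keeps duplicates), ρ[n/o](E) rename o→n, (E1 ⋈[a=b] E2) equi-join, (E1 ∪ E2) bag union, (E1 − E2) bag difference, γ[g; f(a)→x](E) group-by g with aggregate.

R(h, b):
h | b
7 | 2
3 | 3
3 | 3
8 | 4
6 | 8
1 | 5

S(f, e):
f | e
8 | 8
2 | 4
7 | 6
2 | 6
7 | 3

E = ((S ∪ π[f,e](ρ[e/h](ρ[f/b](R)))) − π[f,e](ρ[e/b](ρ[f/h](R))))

Per-node cardinality:
  S → 5
  R → 6
  ρ[f/b](R) → 6
  ρ[e/h](ρ[f/b](R)) → 6
  π[f,e](ρ[e/h](ρ[f/b](R))) → 6
  (S ∪ π[f,e](ρ[e/h](ρ[f/b](R)))) → 11
  R → 6
  ρ[f/h](R) → 6
  ρ[e/b](ρ[f/h](R)) → 6
  π[f,e](ρ[e/b](ρ[f/h](R))) → 6
  ((S ∪ π[f,e](ρ[e/h](ρ[f/b](R)))) − π[f,e](ρ[e/b](ρ[f/h](R)))) → 9

|E| = 9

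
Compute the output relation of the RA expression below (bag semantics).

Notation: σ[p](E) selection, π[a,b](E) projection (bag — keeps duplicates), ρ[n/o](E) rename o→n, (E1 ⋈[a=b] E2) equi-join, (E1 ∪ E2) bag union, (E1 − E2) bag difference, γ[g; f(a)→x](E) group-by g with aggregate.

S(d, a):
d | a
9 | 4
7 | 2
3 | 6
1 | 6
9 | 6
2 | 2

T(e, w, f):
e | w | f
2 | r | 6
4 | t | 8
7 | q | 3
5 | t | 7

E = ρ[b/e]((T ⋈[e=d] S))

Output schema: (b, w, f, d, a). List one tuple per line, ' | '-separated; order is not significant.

Stepwise |·|:
  T → 4
  S → 6
  (T ⋈[e=d] S) → 2
  ρ[b/e]((T ⋈[e=d] S)) → 2

== RESULT ==
b | w | f | d | a
2 | r | 6 | 2 | 2
7 | q | 3 | 7 | 2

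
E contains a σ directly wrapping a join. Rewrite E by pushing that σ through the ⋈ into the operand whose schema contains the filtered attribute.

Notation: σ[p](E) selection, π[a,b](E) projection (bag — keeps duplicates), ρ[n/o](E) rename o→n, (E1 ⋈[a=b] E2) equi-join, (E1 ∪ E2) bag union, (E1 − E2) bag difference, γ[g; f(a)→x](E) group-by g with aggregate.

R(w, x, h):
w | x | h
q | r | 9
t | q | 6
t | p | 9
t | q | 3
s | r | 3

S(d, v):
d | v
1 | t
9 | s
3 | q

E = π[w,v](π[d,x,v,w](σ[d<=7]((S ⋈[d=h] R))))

σ filters on d, owned by the left side.
E' = π[w,v](π[d,x,v,w]((σ[d<=7](S) ⋈[d=h] R)))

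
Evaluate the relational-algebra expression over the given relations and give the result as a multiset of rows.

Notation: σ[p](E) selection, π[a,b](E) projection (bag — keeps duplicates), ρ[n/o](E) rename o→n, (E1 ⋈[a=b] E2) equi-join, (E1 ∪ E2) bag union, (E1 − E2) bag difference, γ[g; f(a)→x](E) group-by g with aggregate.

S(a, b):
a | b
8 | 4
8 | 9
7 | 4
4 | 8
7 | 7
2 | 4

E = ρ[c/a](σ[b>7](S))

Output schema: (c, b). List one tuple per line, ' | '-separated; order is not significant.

Subexpression sizes:
  S → 6
  σ[b>7](S) → 2
  ρ[c/a](σ[b>7](S)) → 2

== RESULT ==
c | b
4 | 8
8 | 9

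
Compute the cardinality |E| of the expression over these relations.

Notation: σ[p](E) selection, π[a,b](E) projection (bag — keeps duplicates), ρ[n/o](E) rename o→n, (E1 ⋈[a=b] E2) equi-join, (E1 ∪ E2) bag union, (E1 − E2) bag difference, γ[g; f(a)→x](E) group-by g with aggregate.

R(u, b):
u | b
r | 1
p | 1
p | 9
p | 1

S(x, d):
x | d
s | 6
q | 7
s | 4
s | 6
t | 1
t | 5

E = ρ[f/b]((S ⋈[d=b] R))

Per-node cardinality:
  S → 6
  R → 4
  (S ⋈[d=b] R) → 3
  ρ[f/b]((S ⋈[d=b] R)) → 3

|E| = 3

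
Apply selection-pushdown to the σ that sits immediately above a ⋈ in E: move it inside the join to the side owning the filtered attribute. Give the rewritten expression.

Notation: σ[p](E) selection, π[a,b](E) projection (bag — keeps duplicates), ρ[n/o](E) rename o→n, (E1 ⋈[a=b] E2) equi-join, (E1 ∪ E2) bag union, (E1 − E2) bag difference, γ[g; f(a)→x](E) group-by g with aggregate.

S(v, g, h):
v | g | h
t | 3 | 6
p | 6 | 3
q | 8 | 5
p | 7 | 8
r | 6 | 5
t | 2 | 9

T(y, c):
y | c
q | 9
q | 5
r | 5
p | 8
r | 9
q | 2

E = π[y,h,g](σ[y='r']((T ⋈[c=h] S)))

σ filters on y, owned by the left side.
E' = π[y,h,g]((σ[y='r'](T) ⋈[c=h] S))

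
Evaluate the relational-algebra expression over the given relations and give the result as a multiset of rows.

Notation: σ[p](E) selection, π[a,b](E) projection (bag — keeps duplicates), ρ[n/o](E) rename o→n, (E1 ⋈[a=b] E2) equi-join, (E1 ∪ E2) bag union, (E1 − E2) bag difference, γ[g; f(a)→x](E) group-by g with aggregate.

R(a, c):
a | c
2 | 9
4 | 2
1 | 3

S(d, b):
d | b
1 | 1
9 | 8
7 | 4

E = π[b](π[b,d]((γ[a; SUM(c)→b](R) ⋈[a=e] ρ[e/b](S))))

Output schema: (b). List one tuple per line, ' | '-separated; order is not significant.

Row counts bottom-up:
  R → 3
  γ[a; SUM(c)→b](R) → 3
  S → 3
  ρ[e/b](S) → 3
  (γ[a; SUM(c)→b](R) ⋈[a=e] ρ[e/b](S)) → 2
  π[b,d]((γ[a; SUM(c)→b](R) ⋈[a=e] ρ[e/b](S))) → 2
  π[b](π[b,d]((γ[a; SUM(c)→b](R) ⋈[a=e] ρ[e/b](S)))) → 2

== RESULT ==
b
2
3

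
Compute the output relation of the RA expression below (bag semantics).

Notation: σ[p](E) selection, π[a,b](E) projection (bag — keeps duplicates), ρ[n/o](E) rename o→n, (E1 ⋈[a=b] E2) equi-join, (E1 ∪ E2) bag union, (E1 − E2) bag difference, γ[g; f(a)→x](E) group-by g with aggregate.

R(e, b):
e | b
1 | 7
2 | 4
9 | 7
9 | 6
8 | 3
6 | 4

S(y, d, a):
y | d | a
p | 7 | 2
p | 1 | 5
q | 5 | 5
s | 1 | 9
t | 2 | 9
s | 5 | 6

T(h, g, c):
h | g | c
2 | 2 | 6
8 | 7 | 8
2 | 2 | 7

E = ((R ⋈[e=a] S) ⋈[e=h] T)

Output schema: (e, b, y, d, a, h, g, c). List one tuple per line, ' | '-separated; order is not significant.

Row counts bottom-up:
  R → 6
  S → 6
  (R ⋈[e=a] S) → 6
  T → 3
  ((R ⋈[e=a] S) ⋈[e=h] T) → 2

== RESULT ==
e | b | y | d | a | h | g | c
2 | 4 | p | 7 | 2 | 2 | 2 | 6
2 | 4 | p | 7 | 2 | 2 | 2 | 7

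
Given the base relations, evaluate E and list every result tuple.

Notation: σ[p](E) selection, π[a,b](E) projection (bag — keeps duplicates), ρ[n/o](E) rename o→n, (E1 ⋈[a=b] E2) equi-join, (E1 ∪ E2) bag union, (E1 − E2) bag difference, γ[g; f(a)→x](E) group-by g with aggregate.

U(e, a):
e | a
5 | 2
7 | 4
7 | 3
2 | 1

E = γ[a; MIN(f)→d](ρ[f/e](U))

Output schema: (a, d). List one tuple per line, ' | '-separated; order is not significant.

Stepwise |·|:
  U → 4
  ρ[f/e](U) → 4
  γ[a; MIN(f)→d](ρ[f/e](U)) → 4

== RESULT ==
a | d
1 | 2
2 | 5
3 | 7
4 | 7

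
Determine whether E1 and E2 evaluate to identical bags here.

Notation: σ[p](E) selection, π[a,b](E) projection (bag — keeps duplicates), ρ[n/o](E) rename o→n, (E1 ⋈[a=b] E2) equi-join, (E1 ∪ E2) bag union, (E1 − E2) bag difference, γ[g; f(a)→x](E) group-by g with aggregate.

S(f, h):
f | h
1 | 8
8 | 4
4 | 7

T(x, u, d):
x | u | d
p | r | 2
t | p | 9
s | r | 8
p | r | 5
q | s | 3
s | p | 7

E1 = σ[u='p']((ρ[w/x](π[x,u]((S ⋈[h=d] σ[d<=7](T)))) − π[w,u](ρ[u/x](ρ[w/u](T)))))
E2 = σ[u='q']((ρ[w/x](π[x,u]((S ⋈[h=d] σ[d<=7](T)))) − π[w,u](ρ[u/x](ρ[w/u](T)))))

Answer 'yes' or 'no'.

E1 stepwise |·|:
  S → 3
  T → 6
  σ[d<=7](T) → 4
  (S ⋈[h=d] σ[d<=7](T)) → 1
  π[x,u]((S ⋈[h=d] σ[d<=7](T))) → 1
  ρ[w/x](π[x,u]((S ⋈[h=d] σ[d<=7](T)))) → 1
  T → 6
  ρ[w/u](T) → 6
  ρ[u/x](ρ[w/u](T)) → 6
  π[w,u](ρ[u/x](ρ[w/u](T))) → 6
  (ρ[w/x](π[x,u]((S ⋈[h=d] σ[d<=7](T)))) − π[w,u](ρ[u/x](ρ[w/u](T)))) → 1
  σ[u='p']((ρ[w/x](π[x,u]((S ⋈[h=d] σ[d<=7](T)))) − π[w,u](ρ[u/x](ρ[w/u](T))))) → 1
E2 stepwise |·|:
  S → 3
  T → 6
  σ[d<=7](T) → 4
  (S ⋈[h=d] σ[d<=7](T)) → 1
  π[x,u]((S ⋈[h=d] σ[d<=7](T))) → 1
  ρ[w/x](π[x,u]((S ⋈[h=d] σ[d<=7](T)))) → 1
  T → 6
  ρ[w/u](T) → 6
  ρ[u/x](ρ[w/u](T)) → 6
  π[w,u](ρ[u/x](ρ[w/u](T))) → 6
  (ρ[w/x](π[x,u]((S ⋈[h=d] σ[d<=7](T)))) − π[w,u](ρ[u/x](ρ[w/u](T)))) → 1
  σ[u='q']((ρ[w/x](π[x,u]((S ⋈[h=d] σ[d<=7](T)))) − π[w,u](ρ[u/x](ρ[w/u](T))))) → 0

E1 result:
w | u
s | p
E2 result:
w | u
(0 rows)
Witness: ('s', 'p') appears 1× in E1 but 0× in E2.

no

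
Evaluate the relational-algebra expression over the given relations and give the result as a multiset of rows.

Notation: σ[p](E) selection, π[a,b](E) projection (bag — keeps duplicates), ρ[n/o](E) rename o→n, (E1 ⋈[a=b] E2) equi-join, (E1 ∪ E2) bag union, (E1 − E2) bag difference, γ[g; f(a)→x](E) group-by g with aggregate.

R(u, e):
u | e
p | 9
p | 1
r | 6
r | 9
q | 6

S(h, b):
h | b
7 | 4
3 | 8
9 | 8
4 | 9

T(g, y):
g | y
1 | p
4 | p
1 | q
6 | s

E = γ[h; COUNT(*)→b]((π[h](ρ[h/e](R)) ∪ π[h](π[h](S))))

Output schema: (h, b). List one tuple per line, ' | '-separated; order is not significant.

Row counts bottom-up:
  R → 5
  ρ[h/e](R) → 5
  π[h](ρ[h/e](R)) → 5
  S → 4
  π[h](S) → 4
  π[h](π[h](S)) → 4
  (π[h](ρ[h/e](R)) ∪ π[h](π[h](S))) → 9
  γ[h; COUNT(*)→b]((π[h](ρ[h/e](R)) ∪ π[h](π[h](S)))) → 6

== RESULT ==
h | b
1 | 1
3 | 1
4 | 1
6 | 2
7 | 1
9 | 3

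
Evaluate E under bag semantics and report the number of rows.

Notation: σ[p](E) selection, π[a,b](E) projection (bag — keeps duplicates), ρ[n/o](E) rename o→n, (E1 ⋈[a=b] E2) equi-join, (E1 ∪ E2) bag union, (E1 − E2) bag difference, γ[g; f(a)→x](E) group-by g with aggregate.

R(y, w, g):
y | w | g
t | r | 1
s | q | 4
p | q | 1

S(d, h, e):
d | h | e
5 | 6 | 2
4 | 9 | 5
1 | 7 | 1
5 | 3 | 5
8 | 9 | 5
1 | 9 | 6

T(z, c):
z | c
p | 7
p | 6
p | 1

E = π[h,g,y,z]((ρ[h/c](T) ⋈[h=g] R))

Row counts bottom-up:
  T → 3
  ρ[h/c](T) → 3
  R → 3
  (ρ[h/c](T) ⋈[h=g] R) → 2
  π[h,g,y,z]((ρ[h/c](T) ⋈[h=g] R)) → 2

|E| = 2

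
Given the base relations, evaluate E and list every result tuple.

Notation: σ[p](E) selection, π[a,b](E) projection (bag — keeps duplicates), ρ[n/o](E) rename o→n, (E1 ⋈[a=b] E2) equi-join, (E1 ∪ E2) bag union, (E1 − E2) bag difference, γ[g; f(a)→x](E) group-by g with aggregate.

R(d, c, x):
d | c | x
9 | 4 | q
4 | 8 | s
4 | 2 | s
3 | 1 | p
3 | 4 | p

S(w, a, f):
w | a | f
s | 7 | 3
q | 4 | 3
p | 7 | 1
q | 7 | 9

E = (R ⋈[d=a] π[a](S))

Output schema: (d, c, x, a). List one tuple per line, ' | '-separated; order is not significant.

Row counts bottom-up:
  R → 5
  S → 4
  π[a](S) → 4
  (R ⋈[d=a] π[a](S)) → 2

== RESULT ==
d | c | x | a
4 | 2 | s | 4
4 | 8 | s | 4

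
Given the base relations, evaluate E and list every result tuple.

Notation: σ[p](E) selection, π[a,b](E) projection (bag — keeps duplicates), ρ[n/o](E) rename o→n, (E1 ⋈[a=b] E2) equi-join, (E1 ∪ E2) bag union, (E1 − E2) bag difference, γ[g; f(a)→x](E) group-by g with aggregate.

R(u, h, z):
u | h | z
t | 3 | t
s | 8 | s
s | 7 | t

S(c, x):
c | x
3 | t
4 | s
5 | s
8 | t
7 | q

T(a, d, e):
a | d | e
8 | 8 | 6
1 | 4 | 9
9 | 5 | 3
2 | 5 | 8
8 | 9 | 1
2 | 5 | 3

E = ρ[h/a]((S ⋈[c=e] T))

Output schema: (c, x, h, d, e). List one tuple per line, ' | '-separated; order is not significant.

Per-node cardinality:
  S → 5
  T → 6
  (S ⋈[c=e] T) → 3
  ρ[h/a]((S ⋈[c=e] T)) → 3

== RESULT ==
c | x | h | d | e
3 | t | 2 | 5 | 3
3 | t | 9 | 5 | 3
8 | t | 2 | 5 | 8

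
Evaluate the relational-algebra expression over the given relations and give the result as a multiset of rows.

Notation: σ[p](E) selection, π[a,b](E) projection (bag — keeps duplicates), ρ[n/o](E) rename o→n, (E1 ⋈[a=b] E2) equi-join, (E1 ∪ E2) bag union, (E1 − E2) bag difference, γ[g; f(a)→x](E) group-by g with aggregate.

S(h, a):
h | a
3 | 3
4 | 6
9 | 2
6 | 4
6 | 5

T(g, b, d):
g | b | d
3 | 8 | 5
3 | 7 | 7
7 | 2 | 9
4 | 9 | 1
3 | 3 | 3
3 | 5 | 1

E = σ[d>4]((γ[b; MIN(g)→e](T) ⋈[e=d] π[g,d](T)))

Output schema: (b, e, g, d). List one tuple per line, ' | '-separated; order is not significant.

Subexpression sizes:
  T → 6
  γ[b; MIN(g)→e](T) → 6
  T → 6
  π[g,d](T) → 6
  (γ[b; MIN(g)→e](T) ⋈[e=d] π[g,d](T)) → 5
  σ[d>4]((γ[b; MIN(g)→e](T) ⋈[e=d] π[g,d](T))) → 1

== RESULT ==
b | e | g | d
2 | 7 | 3 | 7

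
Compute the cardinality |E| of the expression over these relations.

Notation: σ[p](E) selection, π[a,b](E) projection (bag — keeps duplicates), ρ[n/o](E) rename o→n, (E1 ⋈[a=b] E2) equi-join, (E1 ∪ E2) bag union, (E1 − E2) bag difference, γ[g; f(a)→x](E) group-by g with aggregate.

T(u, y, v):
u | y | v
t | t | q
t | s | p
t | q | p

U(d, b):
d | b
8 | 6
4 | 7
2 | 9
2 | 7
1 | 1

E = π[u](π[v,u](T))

Row counts bottom-up:
  T → 3
  π[v,u](T) → 3
  π[u](π[v,u](T)) → 3

|E| = 3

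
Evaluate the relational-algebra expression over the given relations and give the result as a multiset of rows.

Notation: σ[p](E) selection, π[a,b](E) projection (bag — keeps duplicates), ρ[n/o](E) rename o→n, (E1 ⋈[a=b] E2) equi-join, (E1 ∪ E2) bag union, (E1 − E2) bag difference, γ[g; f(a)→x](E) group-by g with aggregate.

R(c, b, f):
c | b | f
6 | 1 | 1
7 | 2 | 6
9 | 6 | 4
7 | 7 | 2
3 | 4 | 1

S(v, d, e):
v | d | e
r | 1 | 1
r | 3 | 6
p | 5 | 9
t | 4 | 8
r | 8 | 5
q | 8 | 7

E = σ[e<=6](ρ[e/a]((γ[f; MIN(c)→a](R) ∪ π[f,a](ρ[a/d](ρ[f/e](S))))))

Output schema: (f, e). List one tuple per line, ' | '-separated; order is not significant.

Stepwise |·|:
  R → 5
  γ[f; MIN(c)→a](R) → 4
  S → 6
  ρ[f/e](S) → 6
  ρ[a/d](ρ[f/e](S)) → 6
  π[f,a](ρ[a/d](ρ[f/e](S))) → 6
  (γ[f; MIN(c)→a](R) ∪ π[f,a](ρ[a/d](ρ[f/e](S)))) → 10
  ρ[e/a]((γ[f; MIN(c)→a](R) ∪ π[f,a](ρ[a/d](ρ[f/e](S))))) → 10
  σ[e<=6](ρ[e/a]((γ[f; MIN(c)→a](R) ∪ π[f,a](ρ[a/d](ρ[f/e](S)))))) → 5

== RESULT ==
f | e
1 | 1
1 | 3
6 | 3
8 | 4
9 | 5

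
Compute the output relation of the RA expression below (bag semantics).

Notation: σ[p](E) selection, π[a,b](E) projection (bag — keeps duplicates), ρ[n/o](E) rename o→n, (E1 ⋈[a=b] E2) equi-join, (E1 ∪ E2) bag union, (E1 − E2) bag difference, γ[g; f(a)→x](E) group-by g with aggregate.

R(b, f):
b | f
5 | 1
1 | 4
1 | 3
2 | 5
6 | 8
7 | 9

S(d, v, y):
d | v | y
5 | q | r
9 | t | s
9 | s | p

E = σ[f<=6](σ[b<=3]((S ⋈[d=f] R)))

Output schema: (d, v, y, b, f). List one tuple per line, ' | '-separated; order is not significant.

Stepwise |·|:
  S → 3
  R → 6
  (S ⋈[d=f] R) → 3
  σ[b<=3]((S ⋈[d=f] R)) → 1
  σ[f<=6](σ[b<=3]((S ⋈[d=f] R))) → 1

== RESULT ==
d | v | y | b | f
5 | q | r | 2 | 5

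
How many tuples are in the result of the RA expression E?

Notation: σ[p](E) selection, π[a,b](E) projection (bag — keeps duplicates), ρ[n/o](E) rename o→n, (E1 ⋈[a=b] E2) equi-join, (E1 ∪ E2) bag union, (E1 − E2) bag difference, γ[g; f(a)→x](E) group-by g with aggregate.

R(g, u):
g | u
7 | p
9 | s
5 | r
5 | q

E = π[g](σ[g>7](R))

Row counts bottom-up:
  R → 4
  σ[g>7](R) → 1
  π[g](σ[g>7](R)) → 1

|E| = 1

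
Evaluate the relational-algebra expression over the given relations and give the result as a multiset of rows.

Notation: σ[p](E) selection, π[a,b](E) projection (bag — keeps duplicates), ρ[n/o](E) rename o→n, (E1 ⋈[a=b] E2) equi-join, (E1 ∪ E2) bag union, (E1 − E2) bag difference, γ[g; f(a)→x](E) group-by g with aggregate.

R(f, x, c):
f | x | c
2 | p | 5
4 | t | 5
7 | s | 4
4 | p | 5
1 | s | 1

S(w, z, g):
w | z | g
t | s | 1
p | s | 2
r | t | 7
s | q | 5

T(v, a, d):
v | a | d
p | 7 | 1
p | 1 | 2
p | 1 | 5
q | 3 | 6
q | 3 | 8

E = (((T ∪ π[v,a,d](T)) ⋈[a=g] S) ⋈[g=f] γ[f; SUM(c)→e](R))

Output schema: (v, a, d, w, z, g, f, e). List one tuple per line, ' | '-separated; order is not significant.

Subexpression sizes:
  T → 5
  T → 5
  π[v,a,d](T) → 5
  (T ∪ π[v,a,d](T)) → 10
  S → 4
  ((T ∪ π[v,a,d](T)) ⋈[a=g] S) → 6
  R → 5
  γ[f; SUM(c)→e](R) → 4
  (((T ∪ π[v,a,d](T)) ⋈[a=g] S) ⋈[g=f] γ[f; SUM(c)→e](R)) → 6

== RESULT ==
v | a | d | w | z | g | f | e
p | 1 | 2 | t | s | 1 | 1 | 1
p | 1 | 2 | t | s | 1 | 1 | 1
p | 1 | 5 | t | s | 1 | 1 | 1
p | 1 | 5 | t | s | 1 | 1 | 1
p | 7 | 1 | r | t | 7 | 7 | 4
p | 7 | 1 | r | t | 7 | 7 | 4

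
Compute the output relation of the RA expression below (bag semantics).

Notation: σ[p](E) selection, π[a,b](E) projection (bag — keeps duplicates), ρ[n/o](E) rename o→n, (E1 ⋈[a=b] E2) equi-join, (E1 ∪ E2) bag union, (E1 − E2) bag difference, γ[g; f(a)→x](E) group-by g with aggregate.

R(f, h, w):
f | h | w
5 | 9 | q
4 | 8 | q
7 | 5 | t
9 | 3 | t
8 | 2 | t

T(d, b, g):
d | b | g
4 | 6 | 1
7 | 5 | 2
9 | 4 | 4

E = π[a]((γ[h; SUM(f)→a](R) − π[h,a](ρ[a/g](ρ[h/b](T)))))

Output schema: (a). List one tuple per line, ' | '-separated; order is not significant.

Row counts bottom-up:
  R → 5
  γ[h; SUM(f)→a](R) → 5
  T → 3
  ρ[h/b](T) → 3
  ρ[a/g](ρ[h/b](T)) → 3
  π[h,a](ρ[a/g](ρ[h/b](T))) → 3
  (γ[h; SUM(f)→a](R) − π[h,a](ρ[a/g](ρ[h/b](T)))) → 5
  π[a]((γ[h; SUM(f)→a](R) − π[h,a](ρ[a/g](ρ[h/b](T))))) → 5

== RESULT ==
a
4
5
7
8
9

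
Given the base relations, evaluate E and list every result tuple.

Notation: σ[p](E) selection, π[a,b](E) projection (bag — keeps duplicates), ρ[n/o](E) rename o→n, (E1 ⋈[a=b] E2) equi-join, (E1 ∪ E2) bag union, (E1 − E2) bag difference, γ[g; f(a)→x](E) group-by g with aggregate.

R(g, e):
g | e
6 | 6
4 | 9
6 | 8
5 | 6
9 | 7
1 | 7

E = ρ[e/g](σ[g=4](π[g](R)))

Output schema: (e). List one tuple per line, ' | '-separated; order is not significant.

Per-node cardinality:
  R → 6
  π[g](R) → 6
  σ[g=4](π[g](R)) → 1
  ρ[e/g](σ[g=4](π[g](R))) → 1

== RESULT ==
e
4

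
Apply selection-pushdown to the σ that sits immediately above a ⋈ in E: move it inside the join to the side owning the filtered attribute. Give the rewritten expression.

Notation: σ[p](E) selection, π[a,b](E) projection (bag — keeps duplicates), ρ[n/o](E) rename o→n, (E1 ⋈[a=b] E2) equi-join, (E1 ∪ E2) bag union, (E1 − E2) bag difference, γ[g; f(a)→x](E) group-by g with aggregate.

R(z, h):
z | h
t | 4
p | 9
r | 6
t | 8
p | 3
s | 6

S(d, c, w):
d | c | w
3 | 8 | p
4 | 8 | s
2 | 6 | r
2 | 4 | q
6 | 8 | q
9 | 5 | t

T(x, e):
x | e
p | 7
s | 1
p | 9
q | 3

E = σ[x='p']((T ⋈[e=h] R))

σ filters on x, owned by the left side.
E' = (σ[x='p'](T) ⋈[e=h] R)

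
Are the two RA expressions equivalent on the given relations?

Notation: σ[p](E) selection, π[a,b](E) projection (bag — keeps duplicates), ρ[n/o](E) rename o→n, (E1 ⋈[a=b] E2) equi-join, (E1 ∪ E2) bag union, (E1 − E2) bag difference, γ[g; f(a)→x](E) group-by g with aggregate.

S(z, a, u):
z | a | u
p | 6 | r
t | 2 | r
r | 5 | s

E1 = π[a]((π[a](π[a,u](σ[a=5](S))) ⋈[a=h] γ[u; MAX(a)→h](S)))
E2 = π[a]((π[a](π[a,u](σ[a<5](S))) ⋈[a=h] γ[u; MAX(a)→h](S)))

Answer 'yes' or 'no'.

E1 subexpression sizes:
  S → 3
  σ[a=5](S) → 1
  π[a,u](σ[a=5](S)) → 1
  π[a](π[a,u](σ[a=5](S))) → 1
  S → 3
  γ[u; MAX(a)→h](S) → 2
  (π[a](π[a,u](σ[a=5](S))) ⋈[a=h] γ[u; MAX(a)→h](S)) → 1
  π[a]((π[a](π[a,u](σ[a=5](S))) ⋈[a=h] γ[u; MAX(a)→h](S))) → 1
E2 subexpression sizes:
  S → 3
  σ[a<5](S) → 1
  π[a,u](σ[a<5](S)) → 1
  π[a](π[a,u](σ[a<5](S))) → 1
  S → 3
  γ[u; MAX(a)→h](S) → 2
  (π[a](π[a,u](σ[a<5](S))) ⋈[a=h] γ[u; MAX(a)→h](S)) → 0
  π[a]((π[a](π[a,u](σ[a<5](S))) ⋈[a=h] γ[u; MAX(a)→h](S))) → 0

E1 result:
a
5
E2 result:
a
(0 rows)
Witness: (5,) appears 1× in E1 but 0× in E2.

no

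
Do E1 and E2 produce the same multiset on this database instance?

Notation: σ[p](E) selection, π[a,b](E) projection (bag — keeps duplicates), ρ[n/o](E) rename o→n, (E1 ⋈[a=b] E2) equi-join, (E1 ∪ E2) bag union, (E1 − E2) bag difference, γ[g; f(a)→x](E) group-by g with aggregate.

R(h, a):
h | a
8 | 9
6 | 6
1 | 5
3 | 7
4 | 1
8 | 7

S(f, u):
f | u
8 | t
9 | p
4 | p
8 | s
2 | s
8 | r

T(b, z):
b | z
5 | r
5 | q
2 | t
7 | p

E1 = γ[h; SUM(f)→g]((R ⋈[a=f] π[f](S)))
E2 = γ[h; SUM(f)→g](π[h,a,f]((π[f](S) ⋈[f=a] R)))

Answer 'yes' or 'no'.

E1 per-node cardinality:
  R → 6
  S → 6
  π[f](S) → 6
  (R ⋈[a=f] π[f](S)) → 1
  γ[h; SUM(f)→g]((R ⋈[a=f] π[f](S))) → 1
E2 per-node cardinality:
  S → 6
  π[f](S) → 6
  R → 6
  (π[f](S) ⋈[f=a] R) → 1
  π[h,a,f]((π[f](S) ⋈[f=a] R)) → 1
  γ[h; SUM(f)→g](π[h,a,f]((π[f](S) ⋈[f=a] R))) → 1

E1 and E2 produce the same multiset:
h | g
8 | 9

yes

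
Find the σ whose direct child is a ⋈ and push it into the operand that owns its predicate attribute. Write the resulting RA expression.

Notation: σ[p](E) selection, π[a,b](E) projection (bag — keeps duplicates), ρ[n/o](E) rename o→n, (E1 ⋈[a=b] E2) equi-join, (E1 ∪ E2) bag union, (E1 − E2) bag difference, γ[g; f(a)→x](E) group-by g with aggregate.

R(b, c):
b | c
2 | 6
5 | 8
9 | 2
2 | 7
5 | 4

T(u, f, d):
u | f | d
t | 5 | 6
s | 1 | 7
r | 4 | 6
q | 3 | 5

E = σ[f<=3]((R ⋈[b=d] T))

σ filters on f, owned by the right side.
E' = (R ⋈[b=d] σ[f<=3](T))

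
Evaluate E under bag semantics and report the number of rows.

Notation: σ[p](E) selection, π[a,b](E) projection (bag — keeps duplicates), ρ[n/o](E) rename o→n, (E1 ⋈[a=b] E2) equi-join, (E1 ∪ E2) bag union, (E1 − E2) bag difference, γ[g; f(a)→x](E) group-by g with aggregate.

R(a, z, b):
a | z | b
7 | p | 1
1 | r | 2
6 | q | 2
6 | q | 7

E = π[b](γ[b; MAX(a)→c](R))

Stepwise |·|:
  R → 4
  γ[b; MAX(a)→c](R) → 3
  π[b](γ[b; MAX(a)→c](R)) → 3

|E| = 3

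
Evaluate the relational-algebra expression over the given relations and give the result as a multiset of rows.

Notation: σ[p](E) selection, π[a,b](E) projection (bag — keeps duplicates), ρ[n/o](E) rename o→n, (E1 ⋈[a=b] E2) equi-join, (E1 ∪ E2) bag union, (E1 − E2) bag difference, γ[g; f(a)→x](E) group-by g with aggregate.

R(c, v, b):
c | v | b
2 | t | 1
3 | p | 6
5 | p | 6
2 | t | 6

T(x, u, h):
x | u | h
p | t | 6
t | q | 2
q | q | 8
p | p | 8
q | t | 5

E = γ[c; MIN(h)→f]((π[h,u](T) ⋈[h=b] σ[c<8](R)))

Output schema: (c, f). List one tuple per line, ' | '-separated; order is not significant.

Row counts bottom-up:
  T → 5
  π[h,u](T) → 5
  R → 4
  σ[c<8](R) → 4
  (π[h,u](T) ⋈[h=b] σ[c<8](R)) → 3
  γ[c; MIN(h)→f]((π[h,u](T) ⋈[h=b] σ[c<8](R))) → 3

== RESULT ==
c | f
2 | 6
3 | 6
5 | 6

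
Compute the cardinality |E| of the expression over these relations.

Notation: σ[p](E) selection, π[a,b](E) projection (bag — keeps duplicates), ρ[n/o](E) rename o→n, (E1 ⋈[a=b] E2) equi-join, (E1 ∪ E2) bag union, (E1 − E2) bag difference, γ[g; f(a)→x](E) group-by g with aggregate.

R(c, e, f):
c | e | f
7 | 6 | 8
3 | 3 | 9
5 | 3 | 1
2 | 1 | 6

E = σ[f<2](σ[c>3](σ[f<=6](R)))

Stepwise |·|:
  R → 4
  σ[f<=6](R) → 2
  σ[c>3](σ[f<=6](R)) → 1
  σ[f<2](σ[c>3](σ[f<=6](R))) → 1

|E| = 1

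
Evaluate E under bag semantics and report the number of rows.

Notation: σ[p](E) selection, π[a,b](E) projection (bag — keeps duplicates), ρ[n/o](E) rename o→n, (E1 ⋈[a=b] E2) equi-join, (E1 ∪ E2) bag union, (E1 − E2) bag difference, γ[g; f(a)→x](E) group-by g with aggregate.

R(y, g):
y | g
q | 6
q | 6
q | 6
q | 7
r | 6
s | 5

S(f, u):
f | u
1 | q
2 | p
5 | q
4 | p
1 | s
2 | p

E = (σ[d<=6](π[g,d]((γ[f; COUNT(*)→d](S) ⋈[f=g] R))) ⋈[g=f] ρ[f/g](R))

Subexpression sizes:
  S → 6
  γ[f; COUNT(*)→d](S) → 4
  R → 6
  (γ[f; COUNT(*)→d](S) ⋈[f=g] R) → 1
  π[g,d]((γ[f; COUNT(*)→d](S) ⋈[f=g] R)) → 1
  σ[d<=6](π[g,d]((γ[f; COUNT(*)→d](S) ⋈[f=g] R))) → 1
  R → 6
  ρ[f/g](R) → 6
  (σ[d<=6](π[g,d]((γ[f; COUNT(*)→d](S) ⋈[f=g] R))) ⋈[g=f] ρ[f/g](R)) → 1

|E| = 1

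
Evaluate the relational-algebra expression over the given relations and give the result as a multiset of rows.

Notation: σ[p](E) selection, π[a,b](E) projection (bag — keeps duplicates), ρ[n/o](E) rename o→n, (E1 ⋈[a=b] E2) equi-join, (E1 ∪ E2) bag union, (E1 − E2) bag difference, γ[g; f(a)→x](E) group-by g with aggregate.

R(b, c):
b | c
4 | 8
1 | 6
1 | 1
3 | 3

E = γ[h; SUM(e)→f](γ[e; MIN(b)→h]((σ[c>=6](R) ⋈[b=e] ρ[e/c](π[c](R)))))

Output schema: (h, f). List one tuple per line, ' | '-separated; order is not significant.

Subexpression sizes:
  R → 4
  σ[c>=6](R) → 2
  R → 4
  π[c](R) → 4
  ρ[e/c](π[c](R)) → 4
  (σ[c>=6](R) ⋈[b=e] ρ[e/c](π[c](R))) → 1
  γ[e; MIN(b)→h]((σ[c>=6](R) ⋈[b=e] ρ[e/c](π[c](R)))) → 1
  γ[h; SUM(e)→f](γ[e; MIN(b)→h]((σ[c>=6](R) ⋈[b=e] ρ[e/c](π[c](R))))) → 1

== RESULT ==
h | f
1 | 1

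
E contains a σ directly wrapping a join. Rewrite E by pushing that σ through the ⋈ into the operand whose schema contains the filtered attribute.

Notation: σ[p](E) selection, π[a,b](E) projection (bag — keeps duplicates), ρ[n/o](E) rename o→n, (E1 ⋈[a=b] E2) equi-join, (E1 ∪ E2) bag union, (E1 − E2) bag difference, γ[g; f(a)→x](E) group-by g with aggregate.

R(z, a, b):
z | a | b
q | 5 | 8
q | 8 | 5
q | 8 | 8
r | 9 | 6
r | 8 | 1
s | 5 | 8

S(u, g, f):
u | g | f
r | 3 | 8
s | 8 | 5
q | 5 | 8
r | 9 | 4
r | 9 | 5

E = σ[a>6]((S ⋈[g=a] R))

σ filters on a, owned by the right side.
E' = (S ⋈[g=a] σ[a>6](R))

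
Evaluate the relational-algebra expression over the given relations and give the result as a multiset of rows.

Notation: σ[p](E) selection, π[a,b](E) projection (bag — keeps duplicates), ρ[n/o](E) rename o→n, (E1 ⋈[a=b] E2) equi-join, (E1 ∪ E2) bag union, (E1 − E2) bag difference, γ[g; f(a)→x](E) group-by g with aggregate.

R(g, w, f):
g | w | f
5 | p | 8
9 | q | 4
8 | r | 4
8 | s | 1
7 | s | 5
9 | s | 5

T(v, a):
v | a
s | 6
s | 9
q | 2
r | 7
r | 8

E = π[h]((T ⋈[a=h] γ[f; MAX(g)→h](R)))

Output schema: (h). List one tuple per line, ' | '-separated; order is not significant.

Stepwise |·|:
  T → 5
  R → 6
  γ[f; MAX(g)→h](R) → 4
  (T ⋈[a=h] γ[f; MAX(g)→h](R)) → 3
  π[h]((T ⋈[a=h] γ[f; MAX(g)→h](R))) → 3

== RESULT ==
h
8
9
9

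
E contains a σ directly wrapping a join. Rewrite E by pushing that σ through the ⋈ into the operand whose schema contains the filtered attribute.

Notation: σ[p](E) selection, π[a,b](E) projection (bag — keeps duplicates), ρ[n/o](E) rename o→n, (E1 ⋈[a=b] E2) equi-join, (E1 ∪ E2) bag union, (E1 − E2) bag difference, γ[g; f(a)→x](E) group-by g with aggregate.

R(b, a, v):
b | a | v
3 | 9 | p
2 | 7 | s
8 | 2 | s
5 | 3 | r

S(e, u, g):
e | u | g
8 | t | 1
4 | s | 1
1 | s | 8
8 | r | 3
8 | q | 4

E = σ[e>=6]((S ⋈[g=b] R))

σ filters on e, owned by the left side.
E' = (σ[e>=6](S) ⋈[g=b] R)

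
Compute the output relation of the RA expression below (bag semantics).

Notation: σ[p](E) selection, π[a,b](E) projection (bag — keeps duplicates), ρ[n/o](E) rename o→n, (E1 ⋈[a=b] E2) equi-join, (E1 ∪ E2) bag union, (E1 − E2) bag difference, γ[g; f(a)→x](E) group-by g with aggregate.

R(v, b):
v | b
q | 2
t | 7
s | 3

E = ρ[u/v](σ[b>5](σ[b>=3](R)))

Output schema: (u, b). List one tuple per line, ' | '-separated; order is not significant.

Row counts bottom-up:
  R → 3
  σ[b>=3](R) → 2
  σ[b>5](σ[b>=3](R)) → 1
  ρ[u/v](σ[b>5](σ[b>=3](R))) → 1

== RESULT ==
u | b
t | 7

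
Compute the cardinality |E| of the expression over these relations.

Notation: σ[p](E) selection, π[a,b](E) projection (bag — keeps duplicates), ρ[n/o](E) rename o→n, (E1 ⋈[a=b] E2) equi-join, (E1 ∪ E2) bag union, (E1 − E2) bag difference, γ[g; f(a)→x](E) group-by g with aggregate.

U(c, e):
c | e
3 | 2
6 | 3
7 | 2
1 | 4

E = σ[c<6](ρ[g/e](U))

Per-node cardinality:
  U → 4
  ρ[g/e](U) → 4
  σ[c<6](ρ[g/e](U)) → 2

|E| = 2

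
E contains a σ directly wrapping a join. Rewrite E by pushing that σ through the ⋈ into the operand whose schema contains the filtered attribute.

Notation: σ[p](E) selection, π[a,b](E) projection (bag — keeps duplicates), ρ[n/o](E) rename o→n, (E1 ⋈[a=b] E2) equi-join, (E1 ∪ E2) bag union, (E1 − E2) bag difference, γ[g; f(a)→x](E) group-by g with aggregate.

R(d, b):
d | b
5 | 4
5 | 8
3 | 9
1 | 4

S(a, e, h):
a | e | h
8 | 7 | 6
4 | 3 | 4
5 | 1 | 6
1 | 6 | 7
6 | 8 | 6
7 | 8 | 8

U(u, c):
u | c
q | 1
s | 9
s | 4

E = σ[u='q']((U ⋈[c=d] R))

σ filters on u, owned by the left side.
E' = (σ[u='q'](U) ⋈[c=d] R)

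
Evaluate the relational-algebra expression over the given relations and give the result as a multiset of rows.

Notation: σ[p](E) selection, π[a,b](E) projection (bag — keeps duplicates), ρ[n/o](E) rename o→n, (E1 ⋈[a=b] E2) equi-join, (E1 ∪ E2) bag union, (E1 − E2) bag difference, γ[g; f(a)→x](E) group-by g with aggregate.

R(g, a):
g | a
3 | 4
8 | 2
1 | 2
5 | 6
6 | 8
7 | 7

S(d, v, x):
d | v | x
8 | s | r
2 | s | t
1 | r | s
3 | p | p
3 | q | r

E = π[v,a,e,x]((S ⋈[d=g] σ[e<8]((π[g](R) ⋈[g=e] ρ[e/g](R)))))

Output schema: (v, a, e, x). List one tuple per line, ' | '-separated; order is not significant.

Subexpression sizes:
  S → 5
  R → 6
  π[g](R) → 6
  R → 6
  ρ[e/g](R) → 6
  (π[g](R) ⋈[g=e] ρ[e/g](R)) → 6
  σ[e<8]((π[g](R) ⋈[g=e] ρ[e/g](R))) → 5
  (S ⋈[d=g] σ[e<8]((π[g](R) ⋈[g=e] ρ[e/g](R)))) → 3
  π[v,a,e,x]((S ⋈[d=g] σ[e<8]((π[g](R) ⋈[g=e] ρ[e/g](R))))) → 3

== RESULT ==
v | a | e | x
p | 4 | 3 | p
q | 4 | 3 | r
r | 2 | 1 | s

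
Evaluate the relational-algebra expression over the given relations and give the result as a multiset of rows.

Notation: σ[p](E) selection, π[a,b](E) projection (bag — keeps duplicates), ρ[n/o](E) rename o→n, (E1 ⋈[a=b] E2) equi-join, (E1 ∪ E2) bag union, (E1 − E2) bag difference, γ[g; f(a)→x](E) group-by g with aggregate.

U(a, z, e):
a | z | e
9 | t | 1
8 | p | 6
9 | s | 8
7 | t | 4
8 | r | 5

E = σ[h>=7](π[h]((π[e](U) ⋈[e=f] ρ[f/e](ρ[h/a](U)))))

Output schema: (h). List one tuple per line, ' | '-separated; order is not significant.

Per-node cardinality:
  U → 5
  π[e](U) → 5
  U → 5
  ρ[h/a](U) → 5
  ρ[f/e](ρ[h/a](U)) → 5
  (π[e](U) ⋈[e=f] ρ[f/e](ρ[h/a](U))) → 5
  π[h]((π[e](U) ⋈[e=f] ρ[f/e](ρ[h/a](U)))) → 5
  σ[h>=7](π[h]((π[e](U) ⋈[e=f] ρ[f/e](ρ[h/a](U))))) → 5

== RESULT ==
h
7
8
8
9
9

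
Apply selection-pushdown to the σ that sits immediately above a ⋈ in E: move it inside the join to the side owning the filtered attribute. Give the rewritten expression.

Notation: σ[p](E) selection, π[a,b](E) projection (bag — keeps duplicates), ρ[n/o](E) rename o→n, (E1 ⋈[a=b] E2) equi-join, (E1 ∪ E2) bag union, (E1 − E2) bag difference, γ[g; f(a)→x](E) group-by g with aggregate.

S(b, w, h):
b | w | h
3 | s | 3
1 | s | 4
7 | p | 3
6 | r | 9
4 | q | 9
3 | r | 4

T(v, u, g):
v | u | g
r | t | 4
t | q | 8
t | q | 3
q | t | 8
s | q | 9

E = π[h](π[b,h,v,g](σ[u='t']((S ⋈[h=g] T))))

σ filters on u, owned by the right side.
E' = π[h](π[b,h,v,g]((S ⋈[h=g] σ[u='t'](T))))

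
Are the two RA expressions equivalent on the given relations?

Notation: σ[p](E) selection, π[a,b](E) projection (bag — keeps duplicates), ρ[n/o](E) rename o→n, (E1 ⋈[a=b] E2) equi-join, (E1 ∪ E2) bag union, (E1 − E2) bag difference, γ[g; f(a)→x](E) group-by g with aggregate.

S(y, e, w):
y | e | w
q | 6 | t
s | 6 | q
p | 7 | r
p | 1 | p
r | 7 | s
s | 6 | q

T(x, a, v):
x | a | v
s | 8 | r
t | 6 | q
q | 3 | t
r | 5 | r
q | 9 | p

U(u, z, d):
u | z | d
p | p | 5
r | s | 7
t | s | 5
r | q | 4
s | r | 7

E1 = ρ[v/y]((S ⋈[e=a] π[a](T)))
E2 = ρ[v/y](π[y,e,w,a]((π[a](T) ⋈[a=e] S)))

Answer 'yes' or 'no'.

E1 per-node cardinality:
  S → 6
  T → 5
  π[a](T) → 5
  (S ⋈[e=a] π[a](T)) → 3
  ρ[v/y]((S ⋈[e=a] π[a](T))) → 3
E2 per-node cardinality:
  T → 5
  π[a](T) → 5
  S → 6
  (π[a](T) ⋈[a=e] S) → 3
  π[y,e,w,a]((π[a](T) ⋈[a=e] S)) → 3
  ρ[v/y](π[y,e,w,a]((π[a](T) ⋈[a=e] S))) → 3

E1 and E2 produce the same multiset:
v | e | w | a
q | 6 | t | 6
s | 6 | q | 6
s | 6 | q | 6

yes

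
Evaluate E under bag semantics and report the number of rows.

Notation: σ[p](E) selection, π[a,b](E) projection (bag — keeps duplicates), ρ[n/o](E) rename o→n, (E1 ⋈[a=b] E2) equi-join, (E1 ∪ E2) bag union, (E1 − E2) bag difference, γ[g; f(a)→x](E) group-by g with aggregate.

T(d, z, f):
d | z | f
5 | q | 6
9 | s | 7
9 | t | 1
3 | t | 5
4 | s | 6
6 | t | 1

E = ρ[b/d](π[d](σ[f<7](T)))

Row counts bottom-up:
  T → 6
  σ[f<7](T) → 5
  π[d](σ[f<7](T)) → 5
  ρ[b/d](π[d](σ[f<7](T))) → 5

|E| = 5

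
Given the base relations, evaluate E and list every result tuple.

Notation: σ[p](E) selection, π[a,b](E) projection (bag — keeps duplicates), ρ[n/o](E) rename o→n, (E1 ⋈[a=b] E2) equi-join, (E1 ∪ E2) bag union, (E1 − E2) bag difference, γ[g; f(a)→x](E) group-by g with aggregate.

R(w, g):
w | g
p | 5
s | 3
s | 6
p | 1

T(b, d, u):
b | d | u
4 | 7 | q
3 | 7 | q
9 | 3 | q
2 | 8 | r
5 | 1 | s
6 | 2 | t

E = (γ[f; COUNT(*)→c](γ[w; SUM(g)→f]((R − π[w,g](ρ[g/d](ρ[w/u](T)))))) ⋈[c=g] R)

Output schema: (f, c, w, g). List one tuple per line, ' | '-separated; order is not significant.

Subexpression sizes:
  R → 4
  T → 6
  ρ[w/u](T) → 6
  ρ[g/d](ρ[w/u](T)) → 6
  π[w,g](ρ[g/d](ρ[w/u](T))) → 6
  (R − π[w,g](ρ[g/d](ρ[w/u](T)))) → 4
  γ[w; SUM(g)→f]((R − π[w,g](ρ[g/d](ρ[w/u](T))))) → 2
  γ[f; COUNT(*)→c](γ[w; SUM(g)→f]((R − π[w,g](ρ[g/d](ρ[w/u](T)))))) → 2
  R → 4
  (γ[f; COUNT(*)→c](γ[w; SUM(g)→f]((R − π[w,g](ρ[g/d](ρ[w/u](T)))))) ⋈[c=g] R) → 2

== RESULT ==
f | c | w | g
6 | 1 | p | 1
9 | 1 | p | 1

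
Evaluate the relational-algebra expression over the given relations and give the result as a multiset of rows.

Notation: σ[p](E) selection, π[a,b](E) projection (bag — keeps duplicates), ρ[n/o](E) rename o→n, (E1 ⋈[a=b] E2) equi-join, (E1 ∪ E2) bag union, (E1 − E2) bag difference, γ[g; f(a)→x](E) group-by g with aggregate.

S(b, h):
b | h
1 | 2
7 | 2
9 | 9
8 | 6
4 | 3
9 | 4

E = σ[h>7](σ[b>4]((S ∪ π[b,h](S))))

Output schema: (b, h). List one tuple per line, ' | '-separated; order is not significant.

Stepwise |·|:
  S → 6
  S → 6
  π[b,h](S) → 6
  (S ∪ π[b,h](S)) → 12
  σ[b>4]((S ∪ π[b,h](S))) → 8
  σ[h>7](σ[b>4]((S ∪ π[b,h](S)))) → 2

== RESULT ==
b | h
9 | 9
9 | 9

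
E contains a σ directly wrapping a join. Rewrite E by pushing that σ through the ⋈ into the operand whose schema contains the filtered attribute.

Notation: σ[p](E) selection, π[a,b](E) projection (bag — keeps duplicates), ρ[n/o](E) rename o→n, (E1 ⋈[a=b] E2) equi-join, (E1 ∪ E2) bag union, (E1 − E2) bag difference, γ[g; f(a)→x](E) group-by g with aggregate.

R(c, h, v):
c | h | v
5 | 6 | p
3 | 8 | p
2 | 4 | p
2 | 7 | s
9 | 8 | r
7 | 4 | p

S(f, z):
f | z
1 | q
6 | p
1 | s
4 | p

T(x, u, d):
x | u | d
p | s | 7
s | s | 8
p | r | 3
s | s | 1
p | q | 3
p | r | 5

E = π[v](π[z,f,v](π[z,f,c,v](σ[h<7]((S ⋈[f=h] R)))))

σ filters on h, owned by the right side.
E' = π[v](π[z,f,v](π[z,f,c,v]((S ⋈[f=h] σ[h<7](R)))))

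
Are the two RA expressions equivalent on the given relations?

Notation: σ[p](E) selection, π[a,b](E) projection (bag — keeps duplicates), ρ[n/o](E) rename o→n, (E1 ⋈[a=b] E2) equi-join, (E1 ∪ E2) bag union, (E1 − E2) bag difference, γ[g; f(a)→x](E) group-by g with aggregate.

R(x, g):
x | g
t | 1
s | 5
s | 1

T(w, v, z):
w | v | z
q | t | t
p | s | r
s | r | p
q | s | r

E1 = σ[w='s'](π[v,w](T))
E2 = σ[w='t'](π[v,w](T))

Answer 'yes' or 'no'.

E1 subexpression sizes:
  T → 4
  π[v,w](T) → 4
  σ[w='s'](π[v,w](T)) → 1
E2 subexpression sizes:
  T → 4
  π[v,w](T) → 4
  σ[w='t'](π[v,w](T)) → 0

E1 result:
v | w
r | s
E2 result:
v | w
(0 rows)
Witness: ('r', 's') appears 1× in E1 but 0× in E2.

no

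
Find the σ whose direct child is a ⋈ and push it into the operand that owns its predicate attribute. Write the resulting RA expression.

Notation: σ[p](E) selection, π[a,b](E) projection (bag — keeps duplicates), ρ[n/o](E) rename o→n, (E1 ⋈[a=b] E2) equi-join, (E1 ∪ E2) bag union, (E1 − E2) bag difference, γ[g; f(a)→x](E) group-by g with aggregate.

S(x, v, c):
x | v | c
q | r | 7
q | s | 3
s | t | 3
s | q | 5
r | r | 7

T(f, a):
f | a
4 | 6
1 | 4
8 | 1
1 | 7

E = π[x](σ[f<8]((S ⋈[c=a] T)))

σ filters on f, owned by the right side.
E' = π[x]((S ⋈[c=a] σ[f<8](T)))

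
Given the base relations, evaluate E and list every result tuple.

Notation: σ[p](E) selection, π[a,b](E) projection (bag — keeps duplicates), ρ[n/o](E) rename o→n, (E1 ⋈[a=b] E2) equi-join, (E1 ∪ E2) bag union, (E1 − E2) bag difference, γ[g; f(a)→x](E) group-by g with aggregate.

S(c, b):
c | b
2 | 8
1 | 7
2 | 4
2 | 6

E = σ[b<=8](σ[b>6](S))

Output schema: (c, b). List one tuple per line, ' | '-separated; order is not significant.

Row counts bottom-up:
  S → 4
  σ[b>6](S) → 2
  σ[b<=8](σ[b>6](S)) → 2

== RESULT ==
c | b
1 | 7
2 | 8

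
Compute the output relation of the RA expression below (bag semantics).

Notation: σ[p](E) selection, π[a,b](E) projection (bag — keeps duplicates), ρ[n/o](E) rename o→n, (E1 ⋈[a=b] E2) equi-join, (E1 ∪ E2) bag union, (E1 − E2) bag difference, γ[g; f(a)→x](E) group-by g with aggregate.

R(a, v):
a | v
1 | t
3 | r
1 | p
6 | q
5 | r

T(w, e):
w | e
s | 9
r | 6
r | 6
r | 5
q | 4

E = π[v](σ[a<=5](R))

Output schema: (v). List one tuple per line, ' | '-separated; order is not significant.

Row counts bottom-up:
  R → 5
  σ[a<=5](R) → 4
  π[v](σ[a<=5](R)) → 4

== RESULT ==
v
p
r
r
t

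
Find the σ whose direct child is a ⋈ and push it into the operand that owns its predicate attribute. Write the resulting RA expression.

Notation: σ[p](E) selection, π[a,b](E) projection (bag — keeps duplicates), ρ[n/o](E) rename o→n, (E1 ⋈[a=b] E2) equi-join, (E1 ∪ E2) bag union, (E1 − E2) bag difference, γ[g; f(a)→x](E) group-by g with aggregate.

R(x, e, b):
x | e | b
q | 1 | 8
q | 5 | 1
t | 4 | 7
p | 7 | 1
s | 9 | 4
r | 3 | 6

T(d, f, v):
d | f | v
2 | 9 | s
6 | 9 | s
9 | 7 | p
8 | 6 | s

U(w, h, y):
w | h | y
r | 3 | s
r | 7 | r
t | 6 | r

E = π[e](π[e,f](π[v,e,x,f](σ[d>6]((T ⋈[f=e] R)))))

σ filters on d, owned by the left side.
E' = π[e](π[e,f](π[v,e,x,f]((σ[d>6](T) ⋈[f=e] R))))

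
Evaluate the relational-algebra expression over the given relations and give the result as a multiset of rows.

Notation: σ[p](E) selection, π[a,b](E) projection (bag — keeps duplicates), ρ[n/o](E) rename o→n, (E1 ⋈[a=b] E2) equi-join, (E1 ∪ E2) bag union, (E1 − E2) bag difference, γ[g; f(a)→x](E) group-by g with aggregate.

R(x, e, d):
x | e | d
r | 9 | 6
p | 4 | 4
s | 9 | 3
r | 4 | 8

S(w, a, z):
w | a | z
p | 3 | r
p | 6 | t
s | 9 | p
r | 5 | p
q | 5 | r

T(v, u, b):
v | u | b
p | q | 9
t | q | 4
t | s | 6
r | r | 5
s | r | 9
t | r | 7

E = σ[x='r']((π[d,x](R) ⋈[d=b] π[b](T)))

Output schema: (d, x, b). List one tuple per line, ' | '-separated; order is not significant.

Row counts bottom-up:
  R → 4
  π[d,x](R) → 4
  T → 6
  π[b](T) → 6
  (π[d,x](R) ⋈[d=b] π[b](T)) → 2
  σ[x='r']((π[d,x](R) ⋈[d=b] π[b](T))) → 1

== RESULT ==
d | x | b
6 | r | 6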